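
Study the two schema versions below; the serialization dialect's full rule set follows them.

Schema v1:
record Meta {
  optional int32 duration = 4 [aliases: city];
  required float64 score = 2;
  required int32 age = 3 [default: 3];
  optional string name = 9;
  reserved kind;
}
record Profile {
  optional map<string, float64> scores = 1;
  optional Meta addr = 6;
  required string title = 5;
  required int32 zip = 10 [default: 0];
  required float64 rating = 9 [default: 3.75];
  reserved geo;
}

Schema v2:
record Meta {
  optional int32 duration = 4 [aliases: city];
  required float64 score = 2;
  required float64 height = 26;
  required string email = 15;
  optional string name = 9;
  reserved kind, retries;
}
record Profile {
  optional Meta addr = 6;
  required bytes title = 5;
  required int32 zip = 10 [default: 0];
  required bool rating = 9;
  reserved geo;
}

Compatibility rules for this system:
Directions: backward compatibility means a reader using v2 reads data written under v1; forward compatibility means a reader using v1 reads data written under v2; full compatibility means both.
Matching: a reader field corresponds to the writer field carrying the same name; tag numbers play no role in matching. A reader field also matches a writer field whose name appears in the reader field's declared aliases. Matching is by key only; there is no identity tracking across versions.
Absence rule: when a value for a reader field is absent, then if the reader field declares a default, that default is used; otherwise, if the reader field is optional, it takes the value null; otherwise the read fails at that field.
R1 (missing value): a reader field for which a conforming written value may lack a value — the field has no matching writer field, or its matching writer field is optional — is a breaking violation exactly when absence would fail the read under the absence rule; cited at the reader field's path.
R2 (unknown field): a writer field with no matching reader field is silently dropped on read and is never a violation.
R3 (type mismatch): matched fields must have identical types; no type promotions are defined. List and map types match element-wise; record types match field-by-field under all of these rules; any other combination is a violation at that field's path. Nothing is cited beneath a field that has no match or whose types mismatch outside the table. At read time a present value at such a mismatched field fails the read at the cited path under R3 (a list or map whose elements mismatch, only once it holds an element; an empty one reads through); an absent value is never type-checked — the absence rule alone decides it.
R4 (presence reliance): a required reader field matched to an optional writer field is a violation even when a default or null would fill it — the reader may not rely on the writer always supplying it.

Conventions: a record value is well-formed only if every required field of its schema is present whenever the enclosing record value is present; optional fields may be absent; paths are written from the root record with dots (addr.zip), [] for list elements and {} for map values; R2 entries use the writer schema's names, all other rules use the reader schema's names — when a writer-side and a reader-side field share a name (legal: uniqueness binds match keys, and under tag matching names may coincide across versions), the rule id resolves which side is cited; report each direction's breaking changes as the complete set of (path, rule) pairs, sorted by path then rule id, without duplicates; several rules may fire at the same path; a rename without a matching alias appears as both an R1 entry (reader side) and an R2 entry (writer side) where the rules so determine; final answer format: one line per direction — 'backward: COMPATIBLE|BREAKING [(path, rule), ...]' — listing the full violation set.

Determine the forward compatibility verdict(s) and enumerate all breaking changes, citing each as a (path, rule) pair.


the writer's type comes first in each Profile pair
checking forward for Profile: reader v1 against writer v2:
  scores: no writer match
  Meta -> Meta, writer optional: addr aligns to addr
  bytes -> string, writer required: title aligns to title
  int32 -> int32, writer required: zip aligns to zip
  bool -> float64, writer required: rating aligns to rating
  int32 -> int32, writer optional: addr.duration aligns to addr.duration
  float64 -> float64, writer required: addr.score aligns to addr.score
  addr.age: no writer match
  string -> string, writer optional: addr.name aligns to addr.name
  leftover writer field: addr.height
  leftover writer field: addr.email
  violation R3 at rating
  violation R3 at title
  => forward: BREAKING (2)
the rest of the Profile diff is inert for this question:
  added field email to record Meta: required string, tag 15 (in v2 it sits immediately before name) -> its effect on Profile is confined to the backward direction, not asked
  removed field scores from record Profile -> fires no rule on Profile, leaving the asked answer as it is
  added field height to record Meta: required float64, tag 26 (in v2 it sits immediately before name) -> its effect on Profile is confined to the backward direction, not asked
  removed field age from record Meta -> fires no rule on Profile, leaving the asked answer as it is

forward: BREAKING [(rating, R3), (title, R3)]


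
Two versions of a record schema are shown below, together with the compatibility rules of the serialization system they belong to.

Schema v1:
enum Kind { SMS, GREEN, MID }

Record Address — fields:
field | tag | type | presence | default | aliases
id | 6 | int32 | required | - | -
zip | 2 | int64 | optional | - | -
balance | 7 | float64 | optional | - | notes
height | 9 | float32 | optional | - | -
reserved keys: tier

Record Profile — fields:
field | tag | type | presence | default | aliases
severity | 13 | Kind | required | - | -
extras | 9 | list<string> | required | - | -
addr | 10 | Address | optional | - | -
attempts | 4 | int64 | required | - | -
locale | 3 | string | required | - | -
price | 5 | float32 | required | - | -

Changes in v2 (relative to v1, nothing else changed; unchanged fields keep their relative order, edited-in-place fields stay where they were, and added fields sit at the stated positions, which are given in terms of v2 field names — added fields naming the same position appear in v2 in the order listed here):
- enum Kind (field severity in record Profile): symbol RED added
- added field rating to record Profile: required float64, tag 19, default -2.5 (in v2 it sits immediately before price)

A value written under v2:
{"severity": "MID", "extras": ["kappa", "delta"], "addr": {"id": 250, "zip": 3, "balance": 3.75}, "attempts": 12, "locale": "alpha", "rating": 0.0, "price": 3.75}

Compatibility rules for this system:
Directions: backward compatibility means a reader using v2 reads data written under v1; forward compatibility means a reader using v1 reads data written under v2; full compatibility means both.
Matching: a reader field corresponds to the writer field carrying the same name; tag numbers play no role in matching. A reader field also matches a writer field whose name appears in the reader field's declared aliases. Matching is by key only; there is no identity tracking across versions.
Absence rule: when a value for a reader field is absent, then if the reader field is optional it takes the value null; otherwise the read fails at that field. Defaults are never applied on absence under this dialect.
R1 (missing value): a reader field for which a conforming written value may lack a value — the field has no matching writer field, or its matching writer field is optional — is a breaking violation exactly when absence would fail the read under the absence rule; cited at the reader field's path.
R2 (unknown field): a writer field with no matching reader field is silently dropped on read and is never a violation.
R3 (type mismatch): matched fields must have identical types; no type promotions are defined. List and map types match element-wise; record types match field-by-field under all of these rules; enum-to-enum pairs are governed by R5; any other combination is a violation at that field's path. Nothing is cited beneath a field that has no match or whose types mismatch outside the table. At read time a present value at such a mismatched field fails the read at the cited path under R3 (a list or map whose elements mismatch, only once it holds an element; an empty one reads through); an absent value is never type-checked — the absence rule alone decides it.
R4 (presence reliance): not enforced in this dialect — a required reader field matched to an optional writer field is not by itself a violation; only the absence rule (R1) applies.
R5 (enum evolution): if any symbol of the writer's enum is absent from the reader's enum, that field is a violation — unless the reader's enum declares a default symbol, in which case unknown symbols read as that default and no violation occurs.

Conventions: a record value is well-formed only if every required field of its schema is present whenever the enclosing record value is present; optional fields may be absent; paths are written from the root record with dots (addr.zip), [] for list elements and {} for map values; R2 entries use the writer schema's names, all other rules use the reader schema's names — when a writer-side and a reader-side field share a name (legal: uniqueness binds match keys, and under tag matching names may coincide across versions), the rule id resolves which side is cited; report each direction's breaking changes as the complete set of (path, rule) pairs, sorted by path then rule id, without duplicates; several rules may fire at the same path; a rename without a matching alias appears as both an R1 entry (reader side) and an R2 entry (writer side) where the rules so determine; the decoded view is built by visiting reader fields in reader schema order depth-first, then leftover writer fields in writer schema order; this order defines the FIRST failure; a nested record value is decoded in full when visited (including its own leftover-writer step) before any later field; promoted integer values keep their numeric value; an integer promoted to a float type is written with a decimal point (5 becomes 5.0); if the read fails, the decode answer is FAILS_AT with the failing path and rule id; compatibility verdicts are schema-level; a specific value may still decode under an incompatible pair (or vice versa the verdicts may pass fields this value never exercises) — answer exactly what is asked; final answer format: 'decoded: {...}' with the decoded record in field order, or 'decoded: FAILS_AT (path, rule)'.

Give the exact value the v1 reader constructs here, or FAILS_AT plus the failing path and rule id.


decoded: {"severity": "MID", "extras": ["kappa", "delta"], "addr": {"id": 250, "zip": 3, "balance": 3.75, "height": null}, "attempts": 12, "locale": "alpha", "price": 3.75}

the writer's type comes first in each Profile pair
decode walk for Profile under reader schema v1:
  severity := "MID"
  extras := ["kappa", "delta"]
  addr.id := 250
  addr.zip := 3
  addr.balance := 3.75
  addr.height := null (absent, optional -> null)
  attempts := 12
  locale := "alpha"
  price := 3.75
  writer rating: unknown -> dropped
  => decoded: {"severity": "MID", "extras": ["kappa", "delta"], "addr": {"id": 250, "zip": 3, "balance": 3.75, "height": null}, "attempts": 12, "locale": "alpha", "price": 3.75}
remaining Profile differences; none change what is asked:
  enum Kind (field severity in record Profile): symbol RED added -> affects the rule determinations only; this particular Profile value decodes identically
  added field rating to record Profile: required float64, tag 19, default -2.5 (in v2 it sits immediately before price) -> affects the rule determinations only; this particular Profile value decodes identically


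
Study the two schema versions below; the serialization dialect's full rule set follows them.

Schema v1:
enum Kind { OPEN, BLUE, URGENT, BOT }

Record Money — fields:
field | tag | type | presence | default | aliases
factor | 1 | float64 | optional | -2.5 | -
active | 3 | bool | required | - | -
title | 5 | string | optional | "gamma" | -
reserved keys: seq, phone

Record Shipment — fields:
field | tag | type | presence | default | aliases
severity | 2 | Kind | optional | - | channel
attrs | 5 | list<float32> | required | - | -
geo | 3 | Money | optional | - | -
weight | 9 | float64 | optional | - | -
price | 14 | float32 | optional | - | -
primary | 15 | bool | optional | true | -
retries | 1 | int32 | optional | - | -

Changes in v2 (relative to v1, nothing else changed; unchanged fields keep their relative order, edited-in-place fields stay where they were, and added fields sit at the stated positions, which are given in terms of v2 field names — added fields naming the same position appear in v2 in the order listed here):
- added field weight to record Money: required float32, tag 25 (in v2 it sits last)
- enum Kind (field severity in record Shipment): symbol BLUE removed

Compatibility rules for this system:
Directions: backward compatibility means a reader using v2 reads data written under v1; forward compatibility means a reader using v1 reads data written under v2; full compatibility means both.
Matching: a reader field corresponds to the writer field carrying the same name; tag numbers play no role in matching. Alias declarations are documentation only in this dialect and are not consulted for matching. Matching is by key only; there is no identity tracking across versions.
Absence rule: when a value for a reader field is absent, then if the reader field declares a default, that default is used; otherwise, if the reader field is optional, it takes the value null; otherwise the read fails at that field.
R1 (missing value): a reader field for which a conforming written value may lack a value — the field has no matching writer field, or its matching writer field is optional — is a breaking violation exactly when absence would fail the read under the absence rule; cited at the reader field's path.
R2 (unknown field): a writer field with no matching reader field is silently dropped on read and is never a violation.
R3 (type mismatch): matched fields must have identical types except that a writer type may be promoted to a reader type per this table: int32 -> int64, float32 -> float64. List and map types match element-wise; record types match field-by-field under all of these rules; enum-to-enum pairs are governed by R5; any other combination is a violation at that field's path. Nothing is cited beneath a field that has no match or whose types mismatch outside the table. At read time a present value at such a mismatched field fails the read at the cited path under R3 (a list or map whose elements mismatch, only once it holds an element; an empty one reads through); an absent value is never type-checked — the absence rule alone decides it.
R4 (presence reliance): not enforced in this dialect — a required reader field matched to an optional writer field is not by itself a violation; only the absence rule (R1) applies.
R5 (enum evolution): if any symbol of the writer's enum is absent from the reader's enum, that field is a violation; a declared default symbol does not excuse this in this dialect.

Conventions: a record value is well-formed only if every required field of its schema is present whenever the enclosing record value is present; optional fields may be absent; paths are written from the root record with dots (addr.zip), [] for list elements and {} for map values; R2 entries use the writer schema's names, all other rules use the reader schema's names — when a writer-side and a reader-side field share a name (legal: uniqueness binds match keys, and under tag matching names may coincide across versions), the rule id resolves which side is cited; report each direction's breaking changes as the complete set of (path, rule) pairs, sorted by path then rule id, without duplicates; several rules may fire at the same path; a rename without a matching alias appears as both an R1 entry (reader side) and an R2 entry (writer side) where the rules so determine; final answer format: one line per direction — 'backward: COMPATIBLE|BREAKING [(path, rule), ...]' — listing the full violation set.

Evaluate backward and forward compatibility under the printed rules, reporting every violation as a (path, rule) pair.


the writer's type comes first in each Shipment pair
backward pass over Shipment, reader schema v2, writer schema v1:
  severity: Kind -> Kind, writer optional; from severity
  attrs: list<float32> -> list<float32>, writer required; from attrs
  geo: Money -> Money, writer optional; from geo
  weight: float64 -> float64, writer optional; from weight
  price: float32 -> float32, writer optional; from price
  primary: bool -> bool, writer optional; from primary
  retries: int32 -> int32, writer optional; from retries
  geo.factor: float64 -> float64, writer optional; from geo.factor
  geo.active: bool -> bool, writer required; from geo.active
  geo.title: string -> string, writer optional; from geo.title
  geo.weight: no writer-side match
  breaking: (geo.weight, R1)
  breaking: (severity, R5)
  => backward: BREAKING (2)
forward pass over Shipment, reader schema v1, writer schema v2:
  severity: Kind -> Kind, writer optional; from severity
  attrs: list<float32> -> list<float32>, writer required; from attrs
  geo: Money -> Money, writer optional; from geo
  weight: float64 -> float64, writer optional; from weight
  price: float32 -> float32, writer optional; from price
  primary: bool -> bool, writer optional; from primary
  retries: int32 -> int32, writer optional; from retries
  geo.factor: float64 -> float64, writer optional; from geo.factor
  geo.active: bool -> bool, writer required; from geo.active
  geo.title: string -> string, writer optional; from geo.title
  writer field geo.weight has no reader counterpart
  => forward verdict for Shipment: COMPATIBLE, no violations

backward: BREAKING [(geo.weight, R1), (severity, R5)]; forward: COMPATIBLE []


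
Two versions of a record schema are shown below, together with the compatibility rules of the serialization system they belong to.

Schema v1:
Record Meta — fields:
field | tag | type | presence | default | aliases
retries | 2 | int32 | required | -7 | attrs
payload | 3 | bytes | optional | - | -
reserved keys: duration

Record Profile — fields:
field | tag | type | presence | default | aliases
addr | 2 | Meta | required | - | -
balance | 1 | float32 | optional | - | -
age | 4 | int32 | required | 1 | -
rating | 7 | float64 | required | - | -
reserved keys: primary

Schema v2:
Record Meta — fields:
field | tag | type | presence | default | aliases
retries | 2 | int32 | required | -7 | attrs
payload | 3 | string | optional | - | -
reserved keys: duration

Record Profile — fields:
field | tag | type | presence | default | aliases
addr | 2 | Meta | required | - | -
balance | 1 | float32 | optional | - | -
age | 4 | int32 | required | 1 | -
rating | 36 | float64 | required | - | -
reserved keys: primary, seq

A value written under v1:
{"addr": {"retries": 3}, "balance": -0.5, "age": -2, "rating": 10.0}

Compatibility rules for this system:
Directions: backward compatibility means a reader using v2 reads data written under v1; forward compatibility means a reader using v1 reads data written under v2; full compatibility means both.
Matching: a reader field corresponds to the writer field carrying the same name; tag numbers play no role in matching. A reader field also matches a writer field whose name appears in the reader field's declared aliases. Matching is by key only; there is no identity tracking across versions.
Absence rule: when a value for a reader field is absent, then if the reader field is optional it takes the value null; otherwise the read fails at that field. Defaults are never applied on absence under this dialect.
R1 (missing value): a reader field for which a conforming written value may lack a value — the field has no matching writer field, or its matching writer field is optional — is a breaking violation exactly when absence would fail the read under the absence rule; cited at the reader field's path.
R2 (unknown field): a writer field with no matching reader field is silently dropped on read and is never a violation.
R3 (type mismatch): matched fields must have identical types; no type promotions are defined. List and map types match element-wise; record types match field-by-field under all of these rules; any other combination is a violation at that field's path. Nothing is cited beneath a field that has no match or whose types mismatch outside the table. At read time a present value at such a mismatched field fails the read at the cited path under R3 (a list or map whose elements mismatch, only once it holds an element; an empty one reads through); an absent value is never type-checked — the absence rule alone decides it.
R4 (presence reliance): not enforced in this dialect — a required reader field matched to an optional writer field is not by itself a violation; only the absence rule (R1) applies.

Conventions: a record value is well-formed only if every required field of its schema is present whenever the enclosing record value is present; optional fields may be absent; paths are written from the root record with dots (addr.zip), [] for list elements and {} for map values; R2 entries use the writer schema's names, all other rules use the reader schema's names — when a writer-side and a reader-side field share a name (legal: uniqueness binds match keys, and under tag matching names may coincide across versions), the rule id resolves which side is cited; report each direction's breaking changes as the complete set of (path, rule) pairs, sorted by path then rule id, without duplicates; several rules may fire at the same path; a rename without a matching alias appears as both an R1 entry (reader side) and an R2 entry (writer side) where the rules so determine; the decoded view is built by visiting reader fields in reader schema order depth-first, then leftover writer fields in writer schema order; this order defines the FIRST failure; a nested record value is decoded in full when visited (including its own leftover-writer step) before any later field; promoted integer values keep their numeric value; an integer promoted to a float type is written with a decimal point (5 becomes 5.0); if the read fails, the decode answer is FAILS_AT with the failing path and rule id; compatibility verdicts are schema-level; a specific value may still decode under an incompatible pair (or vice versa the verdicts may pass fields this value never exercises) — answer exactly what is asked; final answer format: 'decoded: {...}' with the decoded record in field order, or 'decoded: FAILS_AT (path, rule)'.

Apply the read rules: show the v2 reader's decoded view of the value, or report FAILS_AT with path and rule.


in Profile below, arrows point writer -> reader
decode walk for Profile under reader schema v2:
  addr.retries := 3
  addr.payload := null (absent, optional -> null)
  balance := -0.5
  age := -2
  rating := 10.0
  => decoded: {"addr": {"retries": 3, "payload": null}, "balance": -0.5, "age": -2, "rating": 10.0}
ruling out the remaining Profile differences:
  field rating in record Profile: tag 7 changed to 36 -> no rule fires on it and the decoded Profile view is identical with or without it
  field payload in record Meta: type bytes changed to string -> affects the rule determinations only; this particular Profile value decodes identically

decoded: {"addr": {"retries": 3, "payload": null}, "balance": -0.5, "age": -2, "rating": 10.0}


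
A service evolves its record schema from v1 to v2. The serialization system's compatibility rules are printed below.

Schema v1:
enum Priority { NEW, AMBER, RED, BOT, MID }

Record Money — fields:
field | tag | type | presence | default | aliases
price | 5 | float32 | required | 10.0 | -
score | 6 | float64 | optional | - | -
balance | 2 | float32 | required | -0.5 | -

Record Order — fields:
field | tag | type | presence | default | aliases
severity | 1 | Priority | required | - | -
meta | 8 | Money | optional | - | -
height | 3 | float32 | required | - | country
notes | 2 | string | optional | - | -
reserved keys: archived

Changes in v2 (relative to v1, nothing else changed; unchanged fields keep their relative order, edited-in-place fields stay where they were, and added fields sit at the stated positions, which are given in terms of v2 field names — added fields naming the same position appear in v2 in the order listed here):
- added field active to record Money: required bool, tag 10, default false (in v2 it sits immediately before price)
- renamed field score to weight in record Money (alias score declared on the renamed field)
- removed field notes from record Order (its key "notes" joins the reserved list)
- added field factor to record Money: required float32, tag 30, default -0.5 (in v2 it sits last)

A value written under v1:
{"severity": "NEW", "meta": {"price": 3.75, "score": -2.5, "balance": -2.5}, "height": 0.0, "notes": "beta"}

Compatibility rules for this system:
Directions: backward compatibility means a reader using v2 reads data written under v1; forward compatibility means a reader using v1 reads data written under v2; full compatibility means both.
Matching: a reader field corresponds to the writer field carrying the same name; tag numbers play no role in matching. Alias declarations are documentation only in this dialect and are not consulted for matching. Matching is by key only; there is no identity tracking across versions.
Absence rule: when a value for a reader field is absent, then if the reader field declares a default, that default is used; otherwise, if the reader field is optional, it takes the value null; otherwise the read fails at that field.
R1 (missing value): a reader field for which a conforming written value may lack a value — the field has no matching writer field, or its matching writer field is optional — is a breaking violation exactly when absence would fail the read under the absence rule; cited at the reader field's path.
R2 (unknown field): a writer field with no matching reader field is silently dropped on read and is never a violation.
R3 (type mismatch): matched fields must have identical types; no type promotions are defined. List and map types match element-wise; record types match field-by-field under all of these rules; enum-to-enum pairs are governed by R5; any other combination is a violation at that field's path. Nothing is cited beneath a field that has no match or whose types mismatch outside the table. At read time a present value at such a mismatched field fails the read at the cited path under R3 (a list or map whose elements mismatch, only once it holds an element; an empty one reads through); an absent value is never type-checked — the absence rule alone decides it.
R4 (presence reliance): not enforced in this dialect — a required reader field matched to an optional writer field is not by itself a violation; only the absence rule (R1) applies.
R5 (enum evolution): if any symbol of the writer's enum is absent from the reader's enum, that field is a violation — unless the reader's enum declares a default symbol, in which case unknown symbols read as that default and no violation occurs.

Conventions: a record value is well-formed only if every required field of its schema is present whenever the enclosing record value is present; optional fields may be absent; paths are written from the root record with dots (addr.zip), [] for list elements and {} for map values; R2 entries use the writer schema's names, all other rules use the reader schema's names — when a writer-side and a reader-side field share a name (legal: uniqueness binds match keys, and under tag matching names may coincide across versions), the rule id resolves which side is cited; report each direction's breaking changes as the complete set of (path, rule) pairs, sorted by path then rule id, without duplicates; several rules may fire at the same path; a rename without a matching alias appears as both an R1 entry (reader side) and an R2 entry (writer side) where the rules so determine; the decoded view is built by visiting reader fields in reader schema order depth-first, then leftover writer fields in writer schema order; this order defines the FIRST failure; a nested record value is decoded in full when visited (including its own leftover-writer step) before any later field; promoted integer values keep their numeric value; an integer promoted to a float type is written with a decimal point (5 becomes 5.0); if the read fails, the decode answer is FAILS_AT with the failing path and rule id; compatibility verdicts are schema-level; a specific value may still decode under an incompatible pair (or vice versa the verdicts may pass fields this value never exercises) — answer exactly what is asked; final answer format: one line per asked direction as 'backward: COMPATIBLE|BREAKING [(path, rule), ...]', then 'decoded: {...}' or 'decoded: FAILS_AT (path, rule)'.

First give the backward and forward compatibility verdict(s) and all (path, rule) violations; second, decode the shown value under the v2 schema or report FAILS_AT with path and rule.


backward: COMPATIBLE []; forward: COMPATIBLE []; decoded: {"severity": "NEW", "meta": {"active": false, "price": 3.75, "weight": null, "balance": -2.5, "factor": -0.5}, "height": 0.0}

the writer's type comes first in each Order pair
backward on Order — v2 reading data written by v1:
  severity: paired with writer severity (Priority -> Priority; writer required)
  meta: paired with writer meta (Money -> Money; writer optional)
  height: paired with writer height (float32 -> float32; writer required)
  notes (writer side), unknown to reader
  meta.active: no writer-side match
  meta.price: paired with writer meta.price (float32 -> float32; writer required)
  meta.weight: no writer-side match
  meta.balance: paired with writer meta.balance (float32 -> float32; writer required)
  meta.factor: no writer-side match
  meta.score (writer side), unknown to reader
  => backward verdict for Order: COMPATIBLE, no violations
forward on Order — v1 reading data written by v2:
  severity: paired with writer severity (Priority -> Priority; writer required)
  meta: paired with writer meta (Money -> Money; writer optional)
  height: paired with writer height (float32 -> float32; writer required)
  notes: no writer-side match
  meta.price: paired with writer meta.price (float32 -> float32; writer required)
  meta.score: no writer-side match
  meta.balance: paired with writer meta.balance (float32 -> float32; writer required)
  meta.active (writer side), unknown to reader
  meta.weight (writer side), unknown to reader
  meta.factor (writer side), unknown to reader
  => forward verdict for Order: COMPATIBLE, no violations
decoding the Order value with the v2 reader:
  severity := "NEW"
  meta.active := false (no value, default fills)
  meta.price := 3.75
  meta.weight := null (not supplied -> null)
  meta.balance := -2.5
  meta.factor := -0.5 (no value, default fills)
  writer meta.score: unmatched, discarded
  height := 0.0
  writer notes: unmatched, discarded
  => decoded: {"severity": "NEW", "meta": {"active": false, "price": 3.75, "weight": null, "balance": -2.5, "factor": -0.5}, "height": 0.0}


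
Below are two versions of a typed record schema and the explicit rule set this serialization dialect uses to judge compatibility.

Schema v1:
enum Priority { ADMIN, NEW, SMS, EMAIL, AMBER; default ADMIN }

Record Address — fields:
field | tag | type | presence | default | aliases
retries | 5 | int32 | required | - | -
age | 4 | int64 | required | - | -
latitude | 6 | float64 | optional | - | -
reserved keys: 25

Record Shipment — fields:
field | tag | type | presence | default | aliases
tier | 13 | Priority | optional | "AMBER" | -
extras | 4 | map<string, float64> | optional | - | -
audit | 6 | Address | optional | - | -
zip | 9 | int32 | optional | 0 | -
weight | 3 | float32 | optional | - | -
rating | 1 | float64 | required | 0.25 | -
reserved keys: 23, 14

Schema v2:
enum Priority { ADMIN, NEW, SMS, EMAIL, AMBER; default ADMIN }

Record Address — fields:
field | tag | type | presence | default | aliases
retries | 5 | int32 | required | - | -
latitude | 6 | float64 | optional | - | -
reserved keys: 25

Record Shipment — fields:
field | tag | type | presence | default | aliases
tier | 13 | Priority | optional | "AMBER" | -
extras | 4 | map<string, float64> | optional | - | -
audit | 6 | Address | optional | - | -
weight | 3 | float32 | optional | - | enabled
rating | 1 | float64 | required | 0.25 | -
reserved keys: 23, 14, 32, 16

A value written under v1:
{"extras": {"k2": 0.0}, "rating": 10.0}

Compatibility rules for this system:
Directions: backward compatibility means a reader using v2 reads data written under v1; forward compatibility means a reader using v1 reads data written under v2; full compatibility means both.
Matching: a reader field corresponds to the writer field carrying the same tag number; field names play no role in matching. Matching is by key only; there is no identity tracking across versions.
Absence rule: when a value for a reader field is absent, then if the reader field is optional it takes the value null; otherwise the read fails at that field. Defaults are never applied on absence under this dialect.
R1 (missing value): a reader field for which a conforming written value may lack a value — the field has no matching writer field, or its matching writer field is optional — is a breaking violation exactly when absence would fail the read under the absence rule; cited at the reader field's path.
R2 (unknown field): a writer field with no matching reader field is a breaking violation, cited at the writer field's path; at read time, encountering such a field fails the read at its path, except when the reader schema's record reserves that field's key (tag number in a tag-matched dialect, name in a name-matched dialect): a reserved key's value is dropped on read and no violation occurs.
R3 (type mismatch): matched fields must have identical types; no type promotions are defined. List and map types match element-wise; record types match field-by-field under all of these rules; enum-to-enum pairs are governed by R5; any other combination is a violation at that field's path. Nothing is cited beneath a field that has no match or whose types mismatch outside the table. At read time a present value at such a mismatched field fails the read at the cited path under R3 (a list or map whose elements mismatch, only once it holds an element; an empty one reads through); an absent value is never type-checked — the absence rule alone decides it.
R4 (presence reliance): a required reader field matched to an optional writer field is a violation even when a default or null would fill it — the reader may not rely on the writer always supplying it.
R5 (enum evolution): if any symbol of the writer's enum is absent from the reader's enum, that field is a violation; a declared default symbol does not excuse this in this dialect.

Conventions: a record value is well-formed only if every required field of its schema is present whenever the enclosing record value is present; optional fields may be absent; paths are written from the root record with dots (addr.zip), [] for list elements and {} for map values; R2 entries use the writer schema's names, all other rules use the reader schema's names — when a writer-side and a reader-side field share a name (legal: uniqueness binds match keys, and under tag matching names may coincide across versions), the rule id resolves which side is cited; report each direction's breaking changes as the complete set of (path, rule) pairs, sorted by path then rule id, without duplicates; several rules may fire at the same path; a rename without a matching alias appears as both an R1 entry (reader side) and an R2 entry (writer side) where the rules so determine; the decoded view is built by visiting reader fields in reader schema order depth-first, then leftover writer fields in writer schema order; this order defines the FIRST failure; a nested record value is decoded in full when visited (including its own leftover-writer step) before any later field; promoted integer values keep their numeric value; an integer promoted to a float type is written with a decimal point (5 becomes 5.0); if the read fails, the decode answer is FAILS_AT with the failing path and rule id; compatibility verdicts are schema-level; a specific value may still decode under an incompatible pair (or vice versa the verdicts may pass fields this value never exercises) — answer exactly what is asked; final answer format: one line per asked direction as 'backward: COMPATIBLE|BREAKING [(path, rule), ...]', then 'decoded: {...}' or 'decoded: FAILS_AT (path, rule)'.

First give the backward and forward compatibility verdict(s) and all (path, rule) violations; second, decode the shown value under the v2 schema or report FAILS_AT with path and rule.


backward: BREAKING [(audit.age, R2), (zip, R2)]; forward: BREAKING [(audit.age, R1)]; decoded: {"tier": null, "extras": {"k2": 0.0}, "audit": null, "weight": null, "rating": 10.0}

the writer's type comes first in each Shipment pair
backward pass over Shipment, reader schema v2, writer schema v1:
  Priority -> Priority, writer optional: tier aligns to tier
  map<string, float64> -> map<string, float64>, writer optional: extras aligns to extras
  Address -> Address, writer optional: audit aligns to audit
  float32 -> float32, writer optional: weight aligns to weight
  float64 -> float64, writer required: rating aligns to rating
  writer field zip has no reader counterpart
  int32 -> int32, writer required: audit.retries aligns to audit.retries
  float64 -> float64, writer optional: audit.latitude aligns to audit.latitude
  writer field audit.age has no reader counterpart
  violation R2 at audit.age
  violation R2 at zip
  => backward verdict for Shipment: BREAKING, 2 violation(s)
forward pass over Shipment, reader schema v1, writer schema v2:
  Priority -> Priority, writer optional: tier aligns to tier
  map<string, float64> -> map<string, float64>, writer optional: extras aligns to extras
  Address -> Address, writer optional: audit aligns to audit
  zip: no writer-side match
  float32 -> float32, writer optional: weight aligns to weight
  float64 -> float64, writer required: rating aligns to rating
  int32 -> int32, writer required: audit.retries aligns to audit.retries
  audit.age: no writer-side match
  float64 -> float64, writer optional: audit.latitude aligns to audit.latitude
  violation R1 at audit.age
  => forward verdict for Shipment: BREAKING, 1 violation(s)
decode walk for Shipment under reader schema v2:
  tier := null (not supplied -> null)
  extras := {"k2": 0.0}
  audit := null (not supplied -> null)
  weight := null (not supplied -> null)
  rating := 10.0
  => decoded: {"tier": null, "extras": {"k2": 0.0}, "audit": null, "weight": null, "rating": 10.0}


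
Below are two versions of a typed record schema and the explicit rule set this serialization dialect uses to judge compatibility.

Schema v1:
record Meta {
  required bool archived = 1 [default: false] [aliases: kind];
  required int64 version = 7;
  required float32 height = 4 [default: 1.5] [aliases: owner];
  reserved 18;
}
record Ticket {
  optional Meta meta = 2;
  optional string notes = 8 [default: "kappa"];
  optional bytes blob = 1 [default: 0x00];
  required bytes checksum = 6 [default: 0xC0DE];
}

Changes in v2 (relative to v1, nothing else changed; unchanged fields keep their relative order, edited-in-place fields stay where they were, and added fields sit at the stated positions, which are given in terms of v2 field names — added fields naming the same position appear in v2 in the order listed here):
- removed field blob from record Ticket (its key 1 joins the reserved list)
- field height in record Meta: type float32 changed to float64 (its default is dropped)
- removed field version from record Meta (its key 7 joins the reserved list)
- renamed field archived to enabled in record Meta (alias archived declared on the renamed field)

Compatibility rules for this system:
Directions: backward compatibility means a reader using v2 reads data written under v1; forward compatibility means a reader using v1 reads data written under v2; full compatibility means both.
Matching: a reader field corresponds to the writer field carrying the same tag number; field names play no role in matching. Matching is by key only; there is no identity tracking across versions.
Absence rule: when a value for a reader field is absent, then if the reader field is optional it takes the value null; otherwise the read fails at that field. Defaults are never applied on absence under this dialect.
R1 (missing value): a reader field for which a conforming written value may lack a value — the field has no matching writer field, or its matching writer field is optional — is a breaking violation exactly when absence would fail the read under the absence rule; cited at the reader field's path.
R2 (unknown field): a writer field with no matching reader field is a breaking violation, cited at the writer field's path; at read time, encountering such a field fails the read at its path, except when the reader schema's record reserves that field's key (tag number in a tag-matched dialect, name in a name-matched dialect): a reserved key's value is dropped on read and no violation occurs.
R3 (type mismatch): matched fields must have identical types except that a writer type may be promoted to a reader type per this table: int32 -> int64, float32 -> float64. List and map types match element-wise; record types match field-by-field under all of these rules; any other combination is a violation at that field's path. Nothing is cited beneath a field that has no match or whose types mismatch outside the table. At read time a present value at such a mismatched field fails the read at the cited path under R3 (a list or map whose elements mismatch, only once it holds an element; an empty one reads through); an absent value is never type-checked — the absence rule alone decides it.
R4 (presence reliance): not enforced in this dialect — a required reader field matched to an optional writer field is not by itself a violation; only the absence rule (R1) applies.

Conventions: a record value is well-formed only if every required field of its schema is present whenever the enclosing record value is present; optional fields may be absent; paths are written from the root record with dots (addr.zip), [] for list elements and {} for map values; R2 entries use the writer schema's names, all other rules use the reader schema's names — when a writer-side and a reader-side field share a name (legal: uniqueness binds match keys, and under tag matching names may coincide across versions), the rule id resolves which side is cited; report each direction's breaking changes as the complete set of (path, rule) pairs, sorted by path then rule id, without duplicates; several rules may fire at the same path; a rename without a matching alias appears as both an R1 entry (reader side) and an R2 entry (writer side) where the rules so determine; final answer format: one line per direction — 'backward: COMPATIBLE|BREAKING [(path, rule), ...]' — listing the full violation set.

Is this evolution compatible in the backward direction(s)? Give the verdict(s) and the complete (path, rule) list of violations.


backward: COMPATIBLE []

the writer's type comes first in each Ticket pair
backward analysis of Ticket with v2 as reader and v1 as writer:
  Meta -> Meta, writer optional: meta aligns to meta
  string -> string, writer optional: notes aligns to notes
  bytes -> bytes, writer required: checksum aligns to checksum
  writer field blob has no reader counterpart
  bool -> bool, writer required: meta.enabled aligns to meta.archived
  float32 -> float64, writer required: meta.height aligns to meta.height
  writer field meta.version has no reader counterpart
  => no violations; backward on Ticket: COMPATIBLE
the other Ticket changes do not affect what is asked:
  removed field blob from record Ticket (its key 1 joins the reserved list) -> triggers nothing under Ticket's printed rules — same verdict
  field height in record Meta: type float32 changed to float64 (its default is dropped) -> matters only for Ticket's forward compatibility — outside the asked direction
  removed field version from record Meta (its key 7 joins the reserved list) -> matters only for Ticket's forward compatibility — outside the asked direction
  renamed field archived to enabled in record Meta (alias archived declared on the renamed field) -> triggers nothing under Ticket's printed rules — same verdict
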